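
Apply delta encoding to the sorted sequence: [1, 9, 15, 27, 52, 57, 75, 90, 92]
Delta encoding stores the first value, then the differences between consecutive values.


First value: 1
Deltas:
  9 - 1 = 8
  15 - 9 = 6
  27 - 15 = 12
  52 - 27 = 25
  57 - 52 = 5
  75 - 57 = 18
  90 - 75 = 15
  92 - 90 = 2


Delta encoded: [1, 8, 6, 12, 25, 5, 18, 15, 2]


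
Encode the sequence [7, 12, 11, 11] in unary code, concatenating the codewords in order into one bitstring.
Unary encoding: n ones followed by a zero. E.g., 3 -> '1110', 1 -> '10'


Encode each number as n ones followed by a terminating 0:
  7 -> 11111110 (8 bits)
  12 -> 1111111111110 (13 bits)
  11 -> 111111111110 (12 bits)
  11 -> 111111111110 (12 bits)
Total length = 8 + 13 + 12 + 12 = 45 bits.

Unary([7, 12, 11, 11]) = 111111101111111111110111111111110111111111110 (45 bits)


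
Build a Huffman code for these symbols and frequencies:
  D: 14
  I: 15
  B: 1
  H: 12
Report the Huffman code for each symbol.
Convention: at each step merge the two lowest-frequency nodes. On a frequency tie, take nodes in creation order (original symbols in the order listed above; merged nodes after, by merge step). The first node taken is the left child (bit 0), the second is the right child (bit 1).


Huffman tree construction:
Step 1: Merge B(1) + H(12) = 13
Step 2: Merge (B+H)(13) + D(14) = 27
Step 3: Merge I(15) + ((B+H)+D)(27) = 42
Read each symbol's code off the tree from the root (left child = 0, right child = 1).

Codes:
  D: 11 (length 2)
  I: 0 (length 1)
  B: 100 (length 3)
  H: 101 (length 3)
Average code length: 82/42 = 1.9524 bits/symbol


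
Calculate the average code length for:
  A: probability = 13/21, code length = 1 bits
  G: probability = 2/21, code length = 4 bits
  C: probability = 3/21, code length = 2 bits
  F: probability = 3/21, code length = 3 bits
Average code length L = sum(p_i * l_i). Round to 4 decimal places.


Weighted contributions p_i * l_i:
  A: (13/21) * 1 = 13/21
  G: (2/21) * 4 = 8/21
  C: (3/21) * 2 = 6/21
  F: (3/21) * 3 = 9/21
Sum = (13 + 8 + 6 + 9)/21 = 36/21

L = 36/21 = 1.7143 bits/symbol


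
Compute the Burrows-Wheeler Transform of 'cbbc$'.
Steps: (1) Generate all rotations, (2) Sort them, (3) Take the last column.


Rotations (sorted):
  0: $cbbc -> last char: c
  1: bbc$c -> last char: c
  2: bc$cb -> last char: b
  3: c$cbb -> last char: b
  4: cbbc$ -> last char: $


BWT = ccbb$


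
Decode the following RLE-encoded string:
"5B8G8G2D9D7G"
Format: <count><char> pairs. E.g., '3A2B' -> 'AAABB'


Expanding each <count><char> pair:
  5B -> 'BBBBB'
  8G -> 'GGGGGGGG'
  8G -> 'GGGGGGGG'
  2D -> 'DD'
  9D -> 'DDDDDDDDD'
  7G -> 'GGGGGGG'

Decoded = BBBBBGGGGGGGGGGGGGGGGDDDDDDDDDDDGGGGGGG


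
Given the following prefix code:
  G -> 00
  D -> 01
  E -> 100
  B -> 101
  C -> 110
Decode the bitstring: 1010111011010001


Decoding step by step:
Bits 101 -> B
Bits 01 -> D
Bits 110 -> C
Bits 110 -> C
Bits 100 -> E
Bits 01 -> D


Decoded message: BDCCED


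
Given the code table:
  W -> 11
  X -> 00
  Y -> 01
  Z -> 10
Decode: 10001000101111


Decoding:
10 -> Z
00 -> X
10 -> Z
00 -> X
10 -> Z
11 -> W
11 -> W


Result: ZXZXZWW


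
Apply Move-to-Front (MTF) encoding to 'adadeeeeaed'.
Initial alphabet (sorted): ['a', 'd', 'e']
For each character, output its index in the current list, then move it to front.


MTF encoding:
'a': index 0 in ['a', 'd', 'e'] -> ['a', 'd', 'e']
'd': index 1 in ['a', 'd', 'e'] -> ['d', 'a', 'e']
'a': index 1 in ['d', 'a', 'e'] -> ['a', 'd', 'e']
'd': index 1 in ['a', 'd', 'e'] -> ['d', 'a', 'e']
'e': index 2 in ['d', 'a', 'e'] -> ['e', 'd', 'a']
'e': index 0 in ['e', 'd', 'a'] -> ['e', 'd', 'a']
'e': index 0 in ['e', 'd', 'a'] -> ['e', 'd', 'a']
'e': index 0 in ['e', 'd', 'a'] -> ['e', 'd', 'a']
'a': index 2 in ['e', 'd', 'a'] -> ['a', 'e', 'd']
'e': index 1 in ['a', 'e', 'd'] -> ['e', 'a', 'd']
'd': index 2 in ['e', 'a', 'd'] -> ['d', 'e', 'a']


Output: [0, 1, 1, 1, 2, 0, 0, 0, 2, 1, 2]


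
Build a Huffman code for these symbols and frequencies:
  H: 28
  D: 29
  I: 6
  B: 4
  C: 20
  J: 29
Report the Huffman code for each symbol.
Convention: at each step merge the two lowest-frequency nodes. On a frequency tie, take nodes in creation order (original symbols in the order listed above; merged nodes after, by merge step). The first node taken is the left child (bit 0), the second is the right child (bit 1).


Huffman tree construction:
Step 1: Merge B(4) + I(6) = 10
Step 2: Merge (B+I)(10) + C(20) = 30
Step 3: Merge H(28) + D(29) = 57
Step 4: Merge J(29) + ((B+I)+C)(30) = 59
Step 5: Merge (H+D)(57) + (J+((B+I)+C))(59) = 116
Read each symbol's code off the tree from the root (left child = 0, right child = 1).

Codes:
  H: 00 (length 2)
  D: 01 (length 2)
  I: 1101 (length 4)
  B: 1100 (length 4)
  C: 111 (length 3)
  J: 10 (length 2)
Average code length: 272/116 = 2.3448 bits/symbol


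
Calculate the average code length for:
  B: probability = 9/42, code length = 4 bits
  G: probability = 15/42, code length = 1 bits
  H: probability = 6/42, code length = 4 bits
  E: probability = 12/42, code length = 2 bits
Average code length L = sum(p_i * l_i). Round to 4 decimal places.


Weighted contributions p_i * l_i:
  B: (9/42) * 4 = 36/42
  G: (15/42) * 1 = 15/42
  H: (6/42) * 4 = 24/42
  E: (12/42) * 2 = 24/42
Sum = (36 + 15 + 24 + 24)/42 = 99/42

L = 99/42 = 2.3571 bits/symbol


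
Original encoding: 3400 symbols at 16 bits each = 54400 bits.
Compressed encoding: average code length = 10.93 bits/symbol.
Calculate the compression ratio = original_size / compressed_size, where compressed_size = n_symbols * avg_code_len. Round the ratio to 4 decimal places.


original_size = n_symbols * orig_bits = 3400 * 16 = 54400 bits
compressed_size = n_symbols * avg_code_len = 3400 * 10.93 = 37162.0 bits
ratio = original_size / compressed_size = 54400 / 37162.0 = 1.4639

Compression ratio = 1.4639


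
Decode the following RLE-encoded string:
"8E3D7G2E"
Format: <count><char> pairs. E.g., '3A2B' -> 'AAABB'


Expanding each <count><char> pair:
  8E -> 'EEEEEEEE'
  3D -> 'DDD'
  7G -> 'GGGGGGG'
  2E -> 'EE'

Decoded = EEEEEEEEDDDGGGGGGGEE


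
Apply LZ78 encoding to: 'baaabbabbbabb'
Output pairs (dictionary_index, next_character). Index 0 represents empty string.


LZ78 encoding steps:
Dictionary: {0: ''}
Step 1: w='' (idx 0), next='b' -> output (0, 'b'), add 'b' as idx 1
Step 2: w='' (idx 0), next='a' -> output (0, 'a'), add 'a' as idx 2
Step 3: w='a' (idx 2), next='a' -> output (2, 'a'), add 'aa' as idx 3
Step 4: w='b' (idx 1), next='b' -> output (1, 'b'), add 'bb' as idx 4
Step 5: w='a' (idx 2), next='b' -> output (2, 'b'), add 'ab' as idx 5
Step 6: w='bb' (idx 4), next='a' -> output (4, 'a'), add 'bba' as idx 6
Step 7: w='bb' (idx 4), end of input -> output (4, '')


Encoded: [(0, 'b'), (0, 'a'), (2, 'a'), (1, 'b'), (2, 'b'), (4, 'a'), (4, '')]


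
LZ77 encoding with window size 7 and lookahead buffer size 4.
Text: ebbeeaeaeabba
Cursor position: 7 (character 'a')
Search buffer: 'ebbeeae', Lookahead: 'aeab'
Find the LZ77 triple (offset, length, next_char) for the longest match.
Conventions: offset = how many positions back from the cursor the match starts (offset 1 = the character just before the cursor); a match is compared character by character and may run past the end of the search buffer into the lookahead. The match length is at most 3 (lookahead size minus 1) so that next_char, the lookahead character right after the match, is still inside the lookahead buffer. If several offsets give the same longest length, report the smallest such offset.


Try each offset into the search buffer:
  offset=1 (pos 6, char 'e'): match length 0
  offset=2 (pos 5, char 'a'): match length 3
  offset=3 (pos 4, char 'e'): match length 0
  offset=4 (pos 3, char 'e'): match length 0
  offset=5 (pos 2, char 'b'): match length 0
  offset=6 (pos 1, char 'b'): match length 0
  offset=7 (pos 0, char 'e'): match length 0
Longest match has length 3 at offset 2.
next_char = character at position 7 + 3 = 10 -> 'b'

Best match: offset=2, length=3 (matching 'aea' starting at position 5)
LZ77 triple: (2, 3, 'b')


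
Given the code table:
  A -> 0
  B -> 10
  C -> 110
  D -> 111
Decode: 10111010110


Decoding:
10 -> B
111 -> D
0 -> A
10 -> B
110 -> C


Result: BDABC


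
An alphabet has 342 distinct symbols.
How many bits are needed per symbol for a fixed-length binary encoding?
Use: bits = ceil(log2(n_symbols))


log2(342) = 8.4179
Bracket: 2^8 = 256 < 342 <= 2^9 = 512
So ceil(log2(342)) = 9

bits = ceil(log2(342)) = ceil(8.4179) = 9 bits


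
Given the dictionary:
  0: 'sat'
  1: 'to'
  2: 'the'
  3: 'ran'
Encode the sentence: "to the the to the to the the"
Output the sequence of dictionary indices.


Look up each word in the dictionary:
  'to' -> 1
  'the' -> 2
  'the' -> 2
  'to' -> 1
  'the' -> 2
  'to' -> 1
  'the' -> 2
  'the' -> 2

Encoded: [1, 2, 2, 1, 2, 1, 2, 2]


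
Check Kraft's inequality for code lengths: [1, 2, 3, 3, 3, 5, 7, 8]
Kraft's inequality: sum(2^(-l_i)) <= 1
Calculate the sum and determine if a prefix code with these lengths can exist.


Sum = 2^(-1) + 2^(-2) + 2^(-3) + 2^(-3) + 2^(-3) + 2^(-5) + 2^(-7) + 2^(-8)
    = 0.5 + 0.25 + 0.125 + 0.125 + 0.125 + 0.03125 + 0.0078125 + 0.00390625
    = 299/256 = 1.16796875
Since 1.16796875 > 1, Kraft's inequality is NOT satisfied.
A prefix code with these lengths CANNOT exist.

Kraft sum = 1.16796875. Not satisfied.


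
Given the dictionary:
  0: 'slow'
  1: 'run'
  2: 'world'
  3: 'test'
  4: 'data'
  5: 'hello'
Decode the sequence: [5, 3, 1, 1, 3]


Look up each index in the dictionary:
  5 -> 'hello'
  3 -> 'test'
  1 -> 'run'
  1 -> 'run'
  3 -> 'test'

Decoded: "hello test run run test"


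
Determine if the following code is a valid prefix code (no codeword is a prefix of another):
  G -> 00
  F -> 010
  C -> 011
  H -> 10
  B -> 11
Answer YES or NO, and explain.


Checking each pair (does one codeword prefix another?):
  G='00' vs F='010': no prefix
  G='00' vs C='011': no prefix
  G='00' vs H='10': no prefix
  G='00' vs B='11': no prefix
  F='010' vs G='00': no prefix
  F='010' vs C='011': no prefix
  F='010' vs H='10': no prefix
  F='010' vs B='11': no prefix
  C='011' vs G='00': no prefix
  C='011' vs F='010': no prefix
  C='011' vs H='10': no prefix
  C='011' vs B='11': no prefix
  H='10' vs G='00': no prefix
  H='10' vs F='010': no prefix
  H='10' vs C='011': no prefix
  H='10' vs B='11': no prefix
  B='11' vs G='00': no prefix
  B='11' vs F='010': no prefix
  B='11' vs C='011': no prefix
  B='11' vs H='10': no prefix
No violation found over all pairs.

YES -- this is a valid prefix code. No codeword is a prefix of any other codeword.


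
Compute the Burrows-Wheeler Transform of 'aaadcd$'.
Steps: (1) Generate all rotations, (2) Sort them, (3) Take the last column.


Rotations (sorted):
  0: $aaadcd -> last char: d
  1: aaadcd$ -> last char: $
  2: aadcd$a -> last char: a
  3: adcd$aa -> last char: a
  4: cd$aaad -> last char: d
  5: d$aaadc -> last char: c
  6: dcd$aaa -> last char: a


BWT = d$aadca


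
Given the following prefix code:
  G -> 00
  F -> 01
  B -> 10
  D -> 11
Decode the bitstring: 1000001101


Decoding step by step:
Bits 10 -> B
Bits 00 -> G
Bits 00 -> G
Bits 11 -> D
Bits 01 -> F


Decoded message: BGGDF


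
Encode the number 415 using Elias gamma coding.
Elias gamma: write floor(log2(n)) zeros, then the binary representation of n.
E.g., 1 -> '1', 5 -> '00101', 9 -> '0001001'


num_bits = floor(log2(415)) + 1 = 9
leading_zeros = num_bits - 1 = 8
binary(415) = 110011111

Elias gamma(415) = '00000000' + '110011111' = 00000000110011111 (17 bits)


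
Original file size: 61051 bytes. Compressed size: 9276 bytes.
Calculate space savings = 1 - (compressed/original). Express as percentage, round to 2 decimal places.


ratio = compressed/original = 9276/61051 = 0.151939
savings = 1 - ratio = 1 - 0.151939 = 0.848061
as a percentage: 0.848061 * 100 = 84.81%

Space savings = 1 - 9276/61051 = 84.81%


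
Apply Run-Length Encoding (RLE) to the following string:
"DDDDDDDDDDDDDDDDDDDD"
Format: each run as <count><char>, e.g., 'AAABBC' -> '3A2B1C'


Scanning runs left to right:
  i=0: run of 'D' x 20 -> '20D'

RLE = 20D


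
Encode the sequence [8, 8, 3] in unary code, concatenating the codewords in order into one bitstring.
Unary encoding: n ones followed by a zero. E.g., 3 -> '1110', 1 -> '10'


Encode each number as n ones followed by a terminating 0:
  8 -> 111111110 (9 bits)
  8 -> 111111110 (9 bits)
  3 -> 1110 (4 bits)
Total length = 9 + 9 + 4 = 22 bits.

Unary([8, 8, 3]) = 1111111101111111101110 (22 bits)


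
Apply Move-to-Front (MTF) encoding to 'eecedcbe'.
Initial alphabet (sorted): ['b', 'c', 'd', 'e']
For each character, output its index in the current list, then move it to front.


MTF encoding:
'e': index 3 in ['b', 'c', 'd', 'e'] -> ['e', 'b', 'c', 'd']
'e': index 0 in ['e', 'b', 'c', 'd'] -> ['e', 'b', 'c', 'd']
'c': index 2 in ['e', 'b', 'c', 'd'] -> ['c', 'e', 'b', 'd']
'e': index 1 in ['c', 'e', 'b', 'd'] -> ['e', 'c', 'b', 'd']
'd': index 3 in ['e', 'c', 'b', 'd'] -> ['d', 'e', 'c', 'b']
'c': index 2 in ['d', 'e', 'c', 'b'] -> ['c', 'd', 'e', 'b']
'b': index 3 in ['c', 'd', 'e', 'b'] -> ['b', 'c', 'd', 'e']
'e': index 3 in ['b', 'c', 'd', 'e'] -> ['e', 'b', 'c', 'd']


Output: [3, 0, 2, 1, 3, 2, 3, 3]


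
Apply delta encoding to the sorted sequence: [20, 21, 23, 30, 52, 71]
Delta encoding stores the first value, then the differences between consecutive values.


First value: 20
Deltas:
  21 - 20 = 1
  23 - 21 = 2
  30 - 23 = 7
  52 - 30 = 22
  71 - 52 = 19


Delta encoded: [20, 1, 2, 7, 22, 19]


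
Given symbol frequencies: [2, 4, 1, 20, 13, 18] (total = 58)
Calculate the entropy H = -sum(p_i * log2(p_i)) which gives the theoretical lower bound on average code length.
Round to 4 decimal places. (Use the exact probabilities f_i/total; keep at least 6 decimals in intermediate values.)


Per-symbol terms -p_i * log2(p_i) with p_i = f_i/58:
  p = 2/58 = 0.034483: log2(p) = -4.857981, -p*log2(p) = 0.167517
  p = 4/58 = 0.068966: log2(p) = -3.857981, -p*log2(p) = 0.266068
  p = 1/58 = 0.017241: log2(p) = -5.857981, -p*log2(p) = 0.101000
  p = 20/58 = 0.344828: log2(p) = -1.536053, -p*log2(p) = 0.529673
  p = 13/58 = 0.224138: log2(p) = -2.157541, -p*log2(p) = 0.483587
  p = 18/58 = 0.310345: log2(p) = -1.688056, -p*log2(p) = 0.523879
H = 0.167517 + 0.266068 + 0.101000 + 0.529673 + 0.483587 + 0.523879 = 2.071724

H = 2.0717 bits/symbol


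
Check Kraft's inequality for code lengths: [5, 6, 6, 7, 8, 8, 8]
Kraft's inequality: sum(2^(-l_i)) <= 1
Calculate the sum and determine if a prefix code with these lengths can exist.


Sum = 2^(-5) + 2^(-6) + 2^(-6) + 2^(-7) + 2^(-8) + 2^(-8) + 2^(-8)
    = 0.03125 + 0.015625 + 0.015625 + 0.0078125 + 0.00390625 + 0.00390625 + 0.00390625
    = 21/256 = 0.08203125
Since 0.08203125 <= 1, Kraft's inequality IS satisfied.
A prefix code with these lengths CAN exist.

Kraft sum = 0.08203125. Satisfied.


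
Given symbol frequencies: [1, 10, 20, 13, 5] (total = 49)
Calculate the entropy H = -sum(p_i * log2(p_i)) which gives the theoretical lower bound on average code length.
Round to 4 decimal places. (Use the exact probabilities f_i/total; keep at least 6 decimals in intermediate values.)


Per-symbol terms -p_i * log2(p_i) with p_i = f_i/49:
  p = 1/49 = 0.020408: log2(p) = -5.614710, -p*log2(p) = 0.114586
  p = 10/49 = 0.204082: log2(p) = -2.292782, -p*log2(p) = 0.467915
  p = 20/49 = 0.408163: log2(p) = -1.292782, -p*log2(p) = 0.527666
  p = 13/49 = 0.265306: log2(p) = -1.914270, -p*log2(p) = 0.507868
  p = 5/49 = 0.102041: log2(p) = -3.292782, -p*log2(p) = 0.335998
H = 0.114586 + 0.467915 + 0.527666 + 0.507868 + 0.335998 = 1.954033

H = 1.954 bits/symbol


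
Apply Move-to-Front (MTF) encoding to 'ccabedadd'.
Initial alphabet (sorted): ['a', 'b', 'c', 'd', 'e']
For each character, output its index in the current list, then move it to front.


MTF encoding:
'c': index 2 in ['a', 'b', 'c', 'd', 'e'] -> ['c', 'a', 'b', 'd', 'e']
'c': index 0 in ['c', 'a', 'b', 'd', 'e'] -> ['c', 'a', 'b', 'd', 'e']
'a': index 1 in ['c', 'a', 'b', 'd', 'e'] -> ['a', 'c', 'b', 'd', 'e']
'b': index 2 in ['a', 'c', 'b', 'd', 'e'] -> ['b', 'a', 'c', 'd', 'e']
'e': index 4 in ['b', 'a', 'c', 'd', 'e'] -> ['e', 'b', 'a', 'c', 'd']
'd': index 4 in ['e', 'b', 'a', 'c', 'd'] -> ['d', 'e', 'b', 'a', 'c']
'a': index 3 in ['d', 'e', 'b', 'a', 'c'] -> ['a', 'd', 'e', 'b', 'c']
'd': index 1 in ['a', 'd', 'e', 'b', 'c'] -> ['d', 'a', 'e', 'b', 'c']
'd': index 0 in ['d', 'a', 'e', 'b', 'c'] -> ['d', 'a', 'e', 'b', 'c']


Output: [2, 0, 1, 2, 4, 4, 3, 1, 0]


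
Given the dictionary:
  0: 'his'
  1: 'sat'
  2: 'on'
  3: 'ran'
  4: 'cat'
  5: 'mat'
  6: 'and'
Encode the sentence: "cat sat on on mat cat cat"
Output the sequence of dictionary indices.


Look up each word in the dictionary:
  'cat' -> 4
  'sat' -> 1
  'on' -> 2
  'on' -> 2
  'mat' -> 5
  'cat' -> 4
  'cat' -> 4

Encoded: [4, 1, 2, 2, 5, 4, 4]


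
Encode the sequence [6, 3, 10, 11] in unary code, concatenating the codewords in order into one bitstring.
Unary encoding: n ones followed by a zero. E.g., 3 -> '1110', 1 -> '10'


Encode each number as n ones followed by a terminating 0:
  6 -> 1111110 (7 bits)
  3 -> 1110 (4 bits)
  10 -> 11111111110 (11 bits)
  11 -> 111111111110 (12 bits)
Total length = 7 + 4 + 11 + 12 = 34 bits.

Unary([6, 3, 10, 11]) = 1111110111011111111110111111111110 (34 bits)


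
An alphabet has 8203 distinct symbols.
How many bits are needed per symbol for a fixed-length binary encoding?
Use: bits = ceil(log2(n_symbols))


log2(8203) = 13.0019
Bracket: 2^13 = 8192 < 8203 <= 2^14 = 16384
So ceil(log2(8203)) = 14

bits = ceil(log2(8203)) = ceil(13.0019) = 14 bits


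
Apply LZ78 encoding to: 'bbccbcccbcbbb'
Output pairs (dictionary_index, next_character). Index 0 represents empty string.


LZ78 encoding steps:
Dictionary: {0: ''}
Step 1: w='' (idx 0), next='b' -> output (0, 'b'), add 'b' as idx 1
Step 2: w='b' (idx 1), next='c' -> output (1, 'c'), add 'bc' as idx 2
Step 3: w='' (idx 0), next='c' -> output (0, 'c'), add 'c' as idx 3
Step 4: w='bc' (idx 2), next='c' -> output (2, 'c'), add 'bcc' as idx 4
Step 5: w='c' (idx 3), next='b' -> output (3, 'b'), add 'cb' as idx 5
Step 6: w='cb' (idx 5), next='b' -> output (5, 'b'), add 'cbb' as idx 6
Step 7: w='b' (idx 1), end of input -> output (1, '')


Encoded: [(0, 'b'), (1, 'c'), (0, 'c'), (2, 'c'), (3, 'b'), (5, 'b'), (1, '')]


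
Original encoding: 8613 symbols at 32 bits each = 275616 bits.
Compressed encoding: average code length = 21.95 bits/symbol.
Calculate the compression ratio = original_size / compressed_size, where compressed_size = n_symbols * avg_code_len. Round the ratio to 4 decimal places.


original_size = n_symbols * orig_bits = 8613 * 32 = 275616 bits
compressed_size = n_symbols * avg_code_len = 8613 * 21.95 = 189055.35 bits
ratio = original_size / compressed_size = 275616 / 189055.35 = 1.4579

Compression ratio = 1.4579


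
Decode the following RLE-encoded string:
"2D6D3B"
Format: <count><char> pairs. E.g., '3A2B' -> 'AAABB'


Expanding each <count><char> pair:
  2D -> 'DD'
  6D -> 'DDDDDD'
  3B -> 'BBB'

Decoded = DDDDDDDDBBB


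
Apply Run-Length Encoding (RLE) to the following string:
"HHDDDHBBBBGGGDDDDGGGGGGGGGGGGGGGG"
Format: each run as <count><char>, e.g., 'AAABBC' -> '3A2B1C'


Scanning runs left to right:
  i=0: run of 'H' x 2 -> '2H'
  i=2: run of 'D' x 3 -> '3D'
  i=5: run of 'H' x 1 -> '1H'
  i=6: run of 'B' x 4 -> '4B'
  i=10: run of 'G' x 3 -> '3G'
  i=13: run of 'D' x 4 -> '4D'
  i=17: run of 'G' x 16 -> '16G'

RLE = 2H3D1H4B3G4D16G


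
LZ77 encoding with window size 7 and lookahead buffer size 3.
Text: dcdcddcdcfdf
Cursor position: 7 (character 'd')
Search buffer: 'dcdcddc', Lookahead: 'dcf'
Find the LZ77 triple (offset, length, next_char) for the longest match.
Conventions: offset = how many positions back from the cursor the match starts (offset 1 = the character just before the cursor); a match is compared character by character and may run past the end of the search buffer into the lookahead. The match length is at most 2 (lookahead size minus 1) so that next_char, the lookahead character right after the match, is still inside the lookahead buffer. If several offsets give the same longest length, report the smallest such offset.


Try each offset into the search buffer:
  offset=1 (pos 6, char 'c'): match length 0
  offset=2 (pos 5, char 'd'): match length 2
  offset=3 (pos 4, char 'd'): match length 1
  offset=4 (pos 3, char 'c'): match length 0
  offset=5 (pos 2, char 'd'): match length 2
  offset=6 (pos 1, char 'c'): match length 0
  offset=7 (pos 0, char 'd'): match length 2
Longest match has length 2, found at offsets 2, 5, 7; take the smallest, offset 2.
next_char = character at position 7 + 2 = 9 -> 'f'

Best match: offset=2, length=2 (matching 'dc' starting at position 5)
LZ77 triple: (2, 2, 'f')


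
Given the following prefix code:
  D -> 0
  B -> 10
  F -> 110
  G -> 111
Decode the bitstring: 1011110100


Decoding step by step:
Bits 10 -> B
Bits 111 -> G
Bits 10 -> B
Bits 10 -> B
Bits 0 -> D


Decoded message: BGBBD


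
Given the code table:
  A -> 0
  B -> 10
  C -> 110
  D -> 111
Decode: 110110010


Decoding:
110 -> C
110 -> C
0 -> A
10 -> B


Result: CCAB


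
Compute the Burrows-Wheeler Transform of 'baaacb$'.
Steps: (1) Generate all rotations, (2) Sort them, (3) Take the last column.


Rotations (sorted):
  0: $baaacb -> last char: b
  1: aaacb$b -> last char: b
  2: aacb$ba -> last char: a
  3: acb$baa -> last char: a
  4: b$baaac -> last char: c
  5: baaacb$ -> last char: $
  6: cb$baaa -> last char: a


BWT = bbaac$a


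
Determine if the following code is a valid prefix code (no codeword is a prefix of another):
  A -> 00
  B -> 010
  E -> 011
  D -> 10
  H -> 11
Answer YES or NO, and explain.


Checking each pair (does one codeword prefix another?):
  A='00' vs B='010': no prefix
  A='00' vs E='011': no prefix
  A='00' vs D='10': no prefix
  A='00' vs H='11': no prefix
  B='010' vs A='00': no prefix
  B='010' vs E='011': no prefix
  B='010' vs D='10': no prefix
  B='010' vs H='11': no prefix
  E='011' vs A='00': no prefix
  E='011' vs B='010': no prefix
  E='011' vs D='10': no prefix
  E='011' vs H='11': no prefix
  D='10' vs A='00': no prefix
  D='10' vs B='010': no prefix
  D='10' vs E='011': no prefix
  D='10' vs H='11': no prefix
  H='11' vs A='00': no prefix
  H='11' vs B='010': no prefix
  H='11' vs E='011': no prefix
  H='11' vs D='10': no prefix
No violation found over all pairs.

YES -- this is a valid prefix code. No codeword is a prefix of any other codeword.


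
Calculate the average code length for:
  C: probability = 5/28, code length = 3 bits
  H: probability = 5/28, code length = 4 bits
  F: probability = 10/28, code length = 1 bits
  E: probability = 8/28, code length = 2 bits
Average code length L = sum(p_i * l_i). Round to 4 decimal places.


Weighted contributions p_i * l_i:
  C: (5/28) * 3 = 15/28
  H: (5/28) * 4 = 20/28
  F: (10/28) * 1 = 10/28
  E: (8/28) * 2 = 16/28
Sum = (15 + 20 + 10 + 16)/28 = 61/28

L = 61/28 = 2.1786 bits/symbol


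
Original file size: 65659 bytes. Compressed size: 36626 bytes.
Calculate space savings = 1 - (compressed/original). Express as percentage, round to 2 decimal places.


ratio = compressed/original = 36626/65659 = 0.557821
savings = 1 - ratio = 1 - 0.557821 = 0.442179
as a percentage: 0.442179 * 100 = 44.22%

Space savings = 1 - 36626/65659 = 44.22%


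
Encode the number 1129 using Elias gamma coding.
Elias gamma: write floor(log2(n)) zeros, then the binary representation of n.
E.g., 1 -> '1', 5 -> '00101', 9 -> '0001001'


num_bits = floor(log2(1129)) + 1 = 11
leading_zeros = num_bits - 1 = 10
binary(1129) = 10001101001

Elias gamma(1129) = '0000000000' + '10001101001' = 000000000010001101001 (21 bits)


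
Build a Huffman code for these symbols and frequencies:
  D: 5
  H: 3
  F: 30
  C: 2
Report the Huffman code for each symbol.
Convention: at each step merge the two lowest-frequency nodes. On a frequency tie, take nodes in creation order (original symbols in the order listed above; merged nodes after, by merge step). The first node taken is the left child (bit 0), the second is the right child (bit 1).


Huffman tree construction:
Step 1: Merge C(2) + H(3) = 5
Step 2: Merge D(5) + (C+H)(5) = 10
Step 3: Merge (D+(C+H))(10) + F(30) = 40
Read each symbol's code off the tree from the root (left child = 0, right child = 1).

Codes:
  D: 00 (length 2)
  H: 011 (length 3)
  F: 1 (length 1)
  C: 010 (length 3)
Average code length: 55/40 = 1.3750 bits/symbol


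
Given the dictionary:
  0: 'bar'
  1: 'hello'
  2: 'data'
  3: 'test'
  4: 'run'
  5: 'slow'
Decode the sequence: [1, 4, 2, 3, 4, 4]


Look up each index in the dictionary:
  1 -> 'hello'
  4 -> 'run'
  2 -> 'data'
  3 -> 'test'
  4 -> 'run'
  4 -> 'run'

Decoded: "hello run data test run run"


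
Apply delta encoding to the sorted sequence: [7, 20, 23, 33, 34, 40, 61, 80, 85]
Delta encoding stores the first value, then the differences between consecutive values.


First value: 7
Deltas:
  20 - 7 = 13
  23 - 20 = 3
  33 - 23 = 10
  34 - 33 = 1
  40 - 34 = 6
  61 - 40 = 21
  80 - 61 = 19
  85 - 80 = 5


Delta encoded: [7, 13, 3, 10, 1, 6, 21, 19, 5]


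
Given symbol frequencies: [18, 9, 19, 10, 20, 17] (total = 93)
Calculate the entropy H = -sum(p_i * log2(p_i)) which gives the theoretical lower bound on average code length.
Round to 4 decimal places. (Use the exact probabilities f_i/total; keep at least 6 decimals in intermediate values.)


Per-symbol terms -p_i * log2(p_i) with p_i = f_i/93:
  p = 18/93 = 0.193548: log2(p) = -2.369234, -p*log2(p) = 0.458561
  p = 9/93 = 0.096774: log2(p) = -3.369234, -p*log2(p) = 0.326055
  p = 19/93 = 0.204301: log2(p) = -2.291231, -p*log2(p) = 0.468101
  p = 10/93 = 0.107527: log2(p) = -3.217231, -p*log2(p) = 0.345939
  p = 20/93 = 0.215054: log2(p) = -2.217231, -p*log2(p) = 0.476824
  p = 17/93 = 0.182796: log2(p) = -2.451696, -p*log2(p) = 0.448159
H = 0.458561 + 0.326055 + 0.468101 + 0.345939 + 0.476824 + 0.448159 = 2.523639

H = 2.5236 bits/symbol


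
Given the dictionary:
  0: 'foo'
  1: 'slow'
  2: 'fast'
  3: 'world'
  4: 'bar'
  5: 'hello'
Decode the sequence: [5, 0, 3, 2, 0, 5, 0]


Look up each index in the dictionary:
  5 -> 'hello'
  0 -> 'foo'
  3 -> 'world'
  2 -> 'fast'
  0 -> 'foo'
  5 -> 'hello'
  0 -> 'foo'

Decoded: "hello foo world fast foo hello foo"


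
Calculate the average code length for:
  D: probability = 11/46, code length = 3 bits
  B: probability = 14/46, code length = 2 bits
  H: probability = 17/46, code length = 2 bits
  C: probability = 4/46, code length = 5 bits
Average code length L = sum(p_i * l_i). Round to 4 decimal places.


Weighted contributions p_i * l_i:
  D: (11/46) * 3 = 33/46
  B: (14/46) * 2 = 28/46
  H: (17/46) * 2 = 34/46
  C: (4/46) * 5 = 20/46
Sum = (33 + 28 + 34 + 20)/46 = 115/46

L = 115/46 = 2.5000 bits/symbol


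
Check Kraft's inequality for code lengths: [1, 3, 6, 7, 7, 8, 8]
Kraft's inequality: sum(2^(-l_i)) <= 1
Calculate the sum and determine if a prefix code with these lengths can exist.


Sum = 2^(-1) + 2^(-3) + 2^(-6) + 2^(-7) + 2^(-7) + 2^(-8) + 2^(-8)
    = 0.5 + 0.125 + 0.015625 + 0.0078125 + 0.0078125 + 0.00390625 + 0.00390625
    = 170/256 = 0.6640625
Since 0.6640625 <= 1, Kraft's inequality IS satisfied.
A prefix code with these lengths CAN exist.

Kraft sum = 0.6640625. Satisfied.


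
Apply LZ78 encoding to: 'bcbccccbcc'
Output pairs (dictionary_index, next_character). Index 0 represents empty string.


LZ78 encoding steps:
Dictionary: {0: ''}
Step 1: w='' (idx 0), next='b' -> output (0, 'b'), add 'b' as idx 1
Step 2: w='' (idx 0), next='c' -> output (0, 'c'), add 'c' as idx 2
Step 3: w='b' (idx 1), next='c' -> output (1, 'c'), add 'bc' as idx 3
Step 4: w='c' (idx 2), next='c' -> output (2, 'c'), add 'cc' as idx 4
Step 5: w='c' (idx 2), next='b' -> output (2, 'b'), add 'cb' as idx 5
Step 6: w='cc' (idx 4), end of input -> output (4, '')


Encoded: [(0, 'b'), (0, 'c'), (1, 'c'), (2, 'c'), (2, 'b'), (4, '')]


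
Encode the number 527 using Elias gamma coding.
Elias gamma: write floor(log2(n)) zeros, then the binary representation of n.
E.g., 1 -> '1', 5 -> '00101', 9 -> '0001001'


num_bits = floor(log2(527)) + 1 = 10
leading_zeros = num_bits - 1 = 9
binary(527) = 1000001111

Elias gamma(527) = '000000000' + '1000001111' = 0000000001000001111 (19 bits)


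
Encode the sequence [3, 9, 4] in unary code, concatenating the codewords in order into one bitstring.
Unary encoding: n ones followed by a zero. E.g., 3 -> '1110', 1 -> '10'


Encode each number as n ones followed by a terminating 0:
  3 -> 1110 (4 bits)
  9 -> 1111111110 (10 bits)
  4 -> 11110 (5 bits)
Total length = 4 + 10 + 5 = 19 bits.

Unary([3, 9, 4]) = 1110111111111011110 (19 bits)


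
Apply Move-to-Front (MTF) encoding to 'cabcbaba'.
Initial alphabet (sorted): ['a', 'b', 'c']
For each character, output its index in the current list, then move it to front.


MTF encoding:
'c': index 2 in ['a', 'b', 'c'] -> ['c', 'a', 'b']
'a': index 1 in ['c', 'a', 'b'] -> ['a', 'c', 'b']
'b': index 2 in ['a', 'c', 'b'] -> ['b', 'a', 'c']
'c': index 2 in ['b', 'a', 'c'] -> ['c', 'b', 'a']
'b': index 1 in ['c', 'b', 'a'] -> ['b', 'c', 'a']
'a': index 2 in ['b', 'c', 'a'] -> ['a', 'b', 'c']
'b': index 1 in ['a', 'b', 'c'] -> ['b', 'a', 'c']
'a': index 1 in ['b', 'a', 'c'] -> ['a', 'b', 'c']


Output: [2, 1, 2, 2, 1, 2, 1, 1]


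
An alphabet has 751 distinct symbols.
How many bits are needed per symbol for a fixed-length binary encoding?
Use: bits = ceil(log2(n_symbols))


log2(751) = 9.5527
Bracket: 2^9 = 512 < 751 <= 2^10 = 1024
So ceil(log2(751)) = 10

bits = ceil(log2(751)) = ceil(9.5527) = 10 bits


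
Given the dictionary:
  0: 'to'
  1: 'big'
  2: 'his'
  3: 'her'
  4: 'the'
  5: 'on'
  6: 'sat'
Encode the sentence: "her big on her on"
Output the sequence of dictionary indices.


Look up each word in the dictionary:
  'her' -> 3
  'big' -> 1
  'on' -> 5
  'her' -> 3
  'on' -> 5

Encoded: [3, 1, 5, 3, 5]


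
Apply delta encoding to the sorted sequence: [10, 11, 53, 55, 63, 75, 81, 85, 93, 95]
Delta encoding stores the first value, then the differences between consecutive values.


First value: 10
Deltas:
  11 - 10 = 1
  53 - 11 = 42
  55 - 53 = 2
  63 - 55 = 8
  75 - 63 = 12
  81 - 75 = 6
  85 - 81 = 4
  93 - 85 = 8
  95 - 93 = 2


Delta encoded: [10, 1, 42, 2, 8, 12, 6, 4, 8, 2]


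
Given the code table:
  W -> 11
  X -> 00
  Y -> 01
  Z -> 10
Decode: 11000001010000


Decoding:
11 -> W
00 -> X
00 -> X
01 -> Y
01 -> Y
00 -> X
00 -> X


Result: WXXYYXX


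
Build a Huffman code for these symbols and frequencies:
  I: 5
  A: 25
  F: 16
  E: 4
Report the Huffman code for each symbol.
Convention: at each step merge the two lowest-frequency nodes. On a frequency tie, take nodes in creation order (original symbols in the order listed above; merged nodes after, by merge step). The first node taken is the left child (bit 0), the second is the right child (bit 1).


Huffman tree construction:
Step 1: Merge E(4) + I(5) = 9
Step 2: Merge (E+I)(9) + F(16) = 25
Step 3: Merge A(25) + ((E+I)+F)(25) = 50
Read each symbol's code off the tree from the root (left child = 0, right child = 1).

Codes:
  I: 101 (length 3)
  A: 0 (length 1)
  F: 11 (length 2)
  E: 100 (length 3)
Average code length: 84/50 = 1.6800 bits/symbol


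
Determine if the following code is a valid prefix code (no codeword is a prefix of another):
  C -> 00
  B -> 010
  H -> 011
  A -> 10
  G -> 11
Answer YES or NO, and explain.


Checking each pair (does one codeword prefix another?):
  C='00' vs B='010': no prefix
  C='00' vs H='011': no prefix
  C='00' vs A='10': no prefix
  C='00' vs G='11': no prefix
  B='010' vs C='00': no prefix
  B='010' vs H='011': no prefix
  B='010' vs A='10': no prefix
  B='010' vs G='11': no prefix
  H='011' vs C='00': no prefix
  H='011' vs B='010': no prefix
  H='011' vs A='10': no prefix
  H='011' vs G='11': no prefix
  A='10' vs C='00': no prefix
  A='10' vs B='010': no prefix
  A='10' vs H='011': no prefix
  A='10' vs G='11': no prefix
  G='11' vs C='00': no prefix
  G='11' vs B='010': no prefix
  G='11' vs H='011': no prefix
  G='11' vs A='10': no prefix
No violation found over all pairs.

YES -- this is a valid prefix code. No codeword is a prefix of any other codeword.


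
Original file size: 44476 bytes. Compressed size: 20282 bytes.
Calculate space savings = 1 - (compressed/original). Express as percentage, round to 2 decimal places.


ratio = compressed/original = 20282/44476 = 0.456021
savings = 1 - ratio = 1 - 0.456021 = 0.543979
as a percentage: 0.543979 * 100 = 54.4%

Space savings = 1 - 20282/44476 = 54.4%


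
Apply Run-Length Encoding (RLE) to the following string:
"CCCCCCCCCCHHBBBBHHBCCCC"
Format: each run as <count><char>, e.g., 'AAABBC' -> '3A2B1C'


Scanning runs left to right:
  i=0: run of 'C' x 10 -> '10C'
  i=10: run of 'H' x 2 -> '2H'
  i=12: run of 'B' x 4 -> '4B'
  i=16: run of 'H' x 2 -> '2H'
  i=18: run of 'B' x 1 -> '1B'
  i=19: run of 'C' x 4 -> '4C'

RLE = 10C2H4B2H1B4C


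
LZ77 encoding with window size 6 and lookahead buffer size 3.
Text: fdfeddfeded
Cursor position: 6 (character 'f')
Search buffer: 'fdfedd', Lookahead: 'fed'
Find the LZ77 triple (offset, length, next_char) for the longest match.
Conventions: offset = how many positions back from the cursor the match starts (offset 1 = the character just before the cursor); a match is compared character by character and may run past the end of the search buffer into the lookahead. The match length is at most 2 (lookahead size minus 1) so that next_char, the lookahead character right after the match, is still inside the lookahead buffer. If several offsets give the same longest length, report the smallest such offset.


Try each offset into the search buffer:
  offset=1 (pos 5, char 'd'): match length 0
  offset=2 (pos 4, char 'd'): match length 0
  offset=3 (pos 3, char 'e'): match length 0
  offset=4 (pos 2, char 'f'): match length 2
  offset=5 (pos 1, char 'd'): match length 0
  offset=6 (pos 0, char 'f'): match length 1
Longest match has length 2 at offset 4.
next_char = character at position 6 + 2 = 8 -> 'd'

Best match: offset=4, length=2 (matching 'fe' starting at position 2)
LZ77 triple: (4, 2, 'd')


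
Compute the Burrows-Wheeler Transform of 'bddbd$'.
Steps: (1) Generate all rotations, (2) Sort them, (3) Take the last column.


Rotations (sorted):
  0: $bddbd -> last char: d
  1: bd$bdd -> last char: d
  2: bddbd$ -> last char: $
  3: d$bddb -> last char: b
  4: dbd$bd -> last char: d
  5: ddbd$b -> last char: b


BWT = dd$bdb


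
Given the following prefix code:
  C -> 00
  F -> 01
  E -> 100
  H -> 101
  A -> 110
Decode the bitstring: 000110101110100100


Decoding step by step:
Bits 00 -> C
Bits 01 -> F
Bits 101 -> H
Bits 01 -> F
Bits 110 -> A
Bits 100 -> E
Bits 100 -> E


Decoded message: CFHFAEE


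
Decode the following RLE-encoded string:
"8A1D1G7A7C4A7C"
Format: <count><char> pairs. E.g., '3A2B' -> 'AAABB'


Expanding each <count><char> pair:
  8A -> 'AAAAAAAA'
  1D -> 'D'
  1G -> 'G'
  7A -> 'AAAAAAA'
  7C -> 'CCCCCCC'
  4A -> 'AAAA'
  7C -> 'CCCCCCC'

Decoded = AAAAAAAADGAAAAAAACCCCCCCAAAACCCCCCC


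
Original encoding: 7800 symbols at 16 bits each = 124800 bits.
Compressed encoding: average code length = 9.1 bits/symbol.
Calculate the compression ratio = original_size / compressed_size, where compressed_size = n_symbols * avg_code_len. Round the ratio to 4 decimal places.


original_size = n_symbols * orig_bits = 7800 * 16 = 124800 bits
compressed_size = n_symbols * avg_code_len = 7800 * 9.1 = 70980.0 bits
ratio = original_size / compressed_size = 124800 / 70980.0 = 1.7582

Compression ratio = 1.7582


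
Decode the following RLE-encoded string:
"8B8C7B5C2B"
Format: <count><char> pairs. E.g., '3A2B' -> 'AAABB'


Expanding each <count><char> pair:
  8B -> 'BBBBBBBB'
  8C -> 'CCCCCCCC'
  7B -> 'BBBBBBB'
  5C -> 'CCCCC'
  2B -> 'BB'

Decoded = BBBBBBBBCCCCCCCCBBBBBBBCCCCCBB


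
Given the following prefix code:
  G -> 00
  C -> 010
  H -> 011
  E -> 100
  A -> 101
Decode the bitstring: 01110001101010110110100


Decoding step by step:
Bits 011 -> H
Bits 100 -> E
Bits 011 -> H
Bits 010 -> C
Bits 101 -> A
Bits 101 -> A
Bits 101 -> A
Bits 00 -> G


Decoded message: HEHCAAAG


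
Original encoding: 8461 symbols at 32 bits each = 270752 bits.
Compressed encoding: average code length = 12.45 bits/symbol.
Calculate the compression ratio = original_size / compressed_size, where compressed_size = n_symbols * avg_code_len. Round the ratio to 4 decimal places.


original_size = n_symbols * orig_bits = 8461 * 32 = 270752 bits
compressed_size = n_symbols * avg_code_len = 8461 * 12.45 = 105339.45 bits
ratio = original_size / compressed_size = 270752 / 105339.45 = 2.5703

Compression ratio = 2.5703


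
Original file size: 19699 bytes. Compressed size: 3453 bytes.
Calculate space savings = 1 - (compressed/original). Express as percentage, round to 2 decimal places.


ratio = compressed/original = 3453/19699 = 0.175288
savings = 1 - ratio = 1 - 0.175288 = 0.824712
as a percentage: 0.824712 * 100 = 82.47%

Space savings = 1 - 3453/19699 = 82.47%


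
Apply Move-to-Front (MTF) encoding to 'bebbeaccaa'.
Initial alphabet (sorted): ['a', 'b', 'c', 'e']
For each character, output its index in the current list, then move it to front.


MTF encoding:
'b': index 1 in ['a', 'b', 'c', 'e'] -> ['b', 'a', 'c', 'e']
'e': index 3 in ['b', 'a', 'c', 'e'] -> ['e', 'b', 'a', 'c']
'b': index 1 in ['e', 'b', 'a', 'c'] -> ['b', 'e', 'a', 'c']
'b': index 0 in ['b', 'e', 'a', 'c'] -> ['b', 'e', 'a', 'c']
'e': index 1 in ['b', 'e', 'a', 'c'] -> ['e', 'b', 'a', 'c']
'a': index 2 in ['e', 'b', 'a', 'c'] -> ['a', 'e', 'b', 'c']
'c': index 3 in ['a', 'e', 'b', 'c'] -> ['c', 'a', 'e', 'b']
'c': index 0 in ['c', 'a', 'e', 'b'] -> ['c', 'a', 'e', 'b']
'a': index 1 in ['c', 'a', 'e', 'b'] -> ['a', 'c', 'e', 'b']
'a': index 0 in ['a', 'c', 'e', 'b'] -> ['a', 'c', 'e', 'b']


Output: [1, 3, 1, 0, 1, 2, 3, 0, 1, 0]


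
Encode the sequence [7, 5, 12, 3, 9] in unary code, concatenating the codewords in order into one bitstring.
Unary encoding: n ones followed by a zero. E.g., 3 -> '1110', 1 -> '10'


Encode each number as n ones followed by a terminating 0:
  7 -> 11111110 (8 bits)
  5 -> 111110 (6 bits)
  12 -> 1111111111110 (13 bits)
  3 -> 1110 (4 bits)
  9 -> 1111111110 (10 bits)
Total length = 8 + 6 + 13 + 4 + 10 = 41 bits.

Unary([7, 5, 12, 3, 9]) = 11111110111110111111111111011101111111110 (41 bits)


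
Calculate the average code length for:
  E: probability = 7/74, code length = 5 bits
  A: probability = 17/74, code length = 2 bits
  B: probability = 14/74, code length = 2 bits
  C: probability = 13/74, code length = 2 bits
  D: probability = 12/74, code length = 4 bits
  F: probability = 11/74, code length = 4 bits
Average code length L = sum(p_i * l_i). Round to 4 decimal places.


Weighted contributions p_i * l_i:
  E: (7/74) * 5 = 35/74
  A: (17/74) * 2 = 34/74
  B: (14/74) * 2 = 28/74
  C: (13/74) * 2 = 26/74
  D: (12/74) * 4 = 48/74
  F: (11/74) * 4 = 44/74
Sum = (35 + 34 + 28 + 26 + 48 + 44)/74 = 215/74

L = 215/74 = 2.9054 bits/symbol


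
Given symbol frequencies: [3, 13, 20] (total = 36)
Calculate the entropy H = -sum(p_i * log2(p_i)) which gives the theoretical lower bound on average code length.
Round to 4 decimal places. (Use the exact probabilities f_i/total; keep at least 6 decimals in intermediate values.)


Per-symbol terms -p_i * log2(p_i) with p_i = f_i/36:
  p = 3/36 = 0.083333: log2(p) = -3.584963, -p*log2(p) = 0.298747
  p = 13/36 = 0.361111: log2(p) = -1.469485, -p*log2(p) = 0.530647
  p = 20/36 = 0.555556: log2(p) = -0.847997, -p*log2(p) = 0.471109
H = 0.298747 + 0.530647 + 0.471109 = 1.300503

H = 1.3005 bits/symbol


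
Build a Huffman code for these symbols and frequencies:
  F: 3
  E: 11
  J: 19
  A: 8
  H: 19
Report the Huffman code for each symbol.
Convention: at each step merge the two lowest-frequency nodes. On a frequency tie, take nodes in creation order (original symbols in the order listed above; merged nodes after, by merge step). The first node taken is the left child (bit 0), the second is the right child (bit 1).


Huffman tree construction:
Step 1: Merge F(3) + A(8) = 11
Step 2: Merge E(11) + (F+A)(11) = 22
Step 3: Merge J(19) + H(19) = 38
Step 4: Merge (E+(F+A))(22) + (J+H)(38) = 60
Read each symbol's code off the tree from the root (left child = 0, right child = 1).

Codes:
  F: 010 (length 3)
  E: 00 (length 2)
  J: 10 (length 2)
  A: 011 (length 3)
  H: 11 (length 2)
Average code length: 131/60 = 2.1833 bits/symbol
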